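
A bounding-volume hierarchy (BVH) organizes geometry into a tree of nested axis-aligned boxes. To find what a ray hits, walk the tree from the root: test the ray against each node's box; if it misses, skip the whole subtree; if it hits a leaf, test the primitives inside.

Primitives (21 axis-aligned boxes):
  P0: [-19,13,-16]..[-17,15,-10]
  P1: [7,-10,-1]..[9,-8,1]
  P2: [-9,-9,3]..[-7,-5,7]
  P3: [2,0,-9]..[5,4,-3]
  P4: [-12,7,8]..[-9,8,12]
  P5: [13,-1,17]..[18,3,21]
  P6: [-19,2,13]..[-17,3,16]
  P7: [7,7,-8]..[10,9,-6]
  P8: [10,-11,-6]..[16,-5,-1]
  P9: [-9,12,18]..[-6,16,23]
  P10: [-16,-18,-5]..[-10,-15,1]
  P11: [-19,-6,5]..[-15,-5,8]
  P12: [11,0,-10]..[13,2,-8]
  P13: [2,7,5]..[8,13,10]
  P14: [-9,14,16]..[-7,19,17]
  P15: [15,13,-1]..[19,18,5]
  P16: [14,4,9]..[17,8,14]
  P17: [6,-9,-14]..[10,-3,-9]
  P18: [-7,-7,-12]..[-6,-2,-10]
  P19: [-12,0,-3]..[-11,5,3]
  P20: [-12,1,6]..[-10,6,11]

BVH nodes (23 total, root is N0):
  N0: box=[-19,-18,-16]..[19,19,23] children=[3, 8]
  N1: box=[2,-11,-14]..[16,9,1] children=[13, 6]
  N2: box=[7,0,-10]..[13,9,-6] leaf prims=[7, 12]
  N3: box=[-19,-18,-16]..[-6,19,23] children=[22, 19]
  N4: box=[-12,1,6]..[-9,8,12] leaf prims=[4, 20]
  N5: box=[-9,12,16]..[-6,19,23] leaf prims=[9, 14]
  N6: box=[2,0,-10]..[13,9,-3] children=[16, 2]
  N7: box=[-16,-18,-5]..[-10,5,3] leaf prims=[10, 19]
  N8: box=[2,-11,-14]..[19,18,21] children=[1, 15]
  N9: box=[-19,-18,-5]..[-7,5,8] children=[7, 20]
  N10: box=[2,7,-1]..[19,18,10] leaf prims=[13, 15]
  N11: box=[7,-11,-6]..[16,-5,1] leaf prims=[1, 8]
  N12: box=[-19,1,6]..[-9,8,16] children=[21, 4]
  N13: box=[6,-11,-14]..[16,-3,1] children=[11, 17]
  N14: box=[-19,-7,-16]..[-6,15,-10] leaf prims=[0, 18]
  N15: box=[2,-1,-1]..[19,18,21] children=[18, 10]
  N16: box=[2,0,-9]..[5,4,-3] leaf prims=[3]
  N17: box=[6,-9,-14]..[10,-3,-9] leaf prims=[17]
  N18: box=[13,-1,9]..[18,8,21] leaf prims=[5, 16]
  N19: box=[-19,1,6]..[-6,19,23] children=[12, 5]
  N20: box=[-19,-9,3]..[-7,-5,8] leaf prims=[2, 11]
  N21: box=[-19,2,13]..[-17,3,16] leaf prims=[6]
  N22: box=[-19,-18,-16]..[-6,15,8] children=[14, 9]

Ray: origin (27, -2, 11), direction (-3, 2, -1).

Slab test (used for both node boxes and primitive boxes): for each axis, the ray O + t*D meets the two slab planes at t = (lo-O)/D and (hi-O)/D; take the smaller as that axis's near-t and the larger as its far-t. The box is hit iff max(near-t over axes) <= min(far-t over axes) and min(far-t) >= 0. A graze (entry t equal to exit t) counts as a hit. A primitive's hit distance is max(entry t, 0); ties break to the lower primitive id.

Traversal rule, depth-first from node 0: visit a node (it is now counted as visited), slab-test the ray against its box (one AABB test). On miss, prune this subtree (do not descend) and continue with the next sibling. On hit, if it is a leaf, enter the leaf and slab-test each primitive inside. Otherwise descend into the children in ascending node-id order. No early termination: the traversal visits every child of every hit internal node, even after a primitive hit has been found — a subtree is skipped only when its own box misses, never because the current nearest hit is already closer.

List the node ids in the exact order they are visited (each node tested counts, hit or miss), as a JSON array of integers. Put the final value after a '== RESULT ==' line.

Trace the traversal:
N0 x:[8/3,46/3] y:[-8,21/2] z:[-12,27] -> hit [8/3,21/2], descend [3, 8]
  N3 x:[11,46/3] y:[-8,21/2] z:[-12,27] -> miss, prune
  N8 x:[8/3,25/3] y:[-9/2,10] z:[-10,25] -> hit [8/3,25/3], descend [1, 15]
    N1 x:[11/3,25/3] y:[-9/2,11/2] z:[10,25] -> miss, prune
    N15 x:[8/3,25/3] y:[1/2,10] z:[-10,12] -> hit [8/3,25/3], descend [10, 18]
      N10 x:[8/3,25/3] y:[9/2,10] z:[1,12] -> hit [9/2,25/3] leaf, test {P13(miss), P15(miss)}
      N18 x:[3,14/3] y:[1/2,5] z:[-10,2] -> miss, prune

order=[0, 3, 8, 1, 15, 10, 18]  |boxes|=7  |leaves|=1  hit=miss

== RESULT ==
[0, 3, 8, 1, 15, 10, 18]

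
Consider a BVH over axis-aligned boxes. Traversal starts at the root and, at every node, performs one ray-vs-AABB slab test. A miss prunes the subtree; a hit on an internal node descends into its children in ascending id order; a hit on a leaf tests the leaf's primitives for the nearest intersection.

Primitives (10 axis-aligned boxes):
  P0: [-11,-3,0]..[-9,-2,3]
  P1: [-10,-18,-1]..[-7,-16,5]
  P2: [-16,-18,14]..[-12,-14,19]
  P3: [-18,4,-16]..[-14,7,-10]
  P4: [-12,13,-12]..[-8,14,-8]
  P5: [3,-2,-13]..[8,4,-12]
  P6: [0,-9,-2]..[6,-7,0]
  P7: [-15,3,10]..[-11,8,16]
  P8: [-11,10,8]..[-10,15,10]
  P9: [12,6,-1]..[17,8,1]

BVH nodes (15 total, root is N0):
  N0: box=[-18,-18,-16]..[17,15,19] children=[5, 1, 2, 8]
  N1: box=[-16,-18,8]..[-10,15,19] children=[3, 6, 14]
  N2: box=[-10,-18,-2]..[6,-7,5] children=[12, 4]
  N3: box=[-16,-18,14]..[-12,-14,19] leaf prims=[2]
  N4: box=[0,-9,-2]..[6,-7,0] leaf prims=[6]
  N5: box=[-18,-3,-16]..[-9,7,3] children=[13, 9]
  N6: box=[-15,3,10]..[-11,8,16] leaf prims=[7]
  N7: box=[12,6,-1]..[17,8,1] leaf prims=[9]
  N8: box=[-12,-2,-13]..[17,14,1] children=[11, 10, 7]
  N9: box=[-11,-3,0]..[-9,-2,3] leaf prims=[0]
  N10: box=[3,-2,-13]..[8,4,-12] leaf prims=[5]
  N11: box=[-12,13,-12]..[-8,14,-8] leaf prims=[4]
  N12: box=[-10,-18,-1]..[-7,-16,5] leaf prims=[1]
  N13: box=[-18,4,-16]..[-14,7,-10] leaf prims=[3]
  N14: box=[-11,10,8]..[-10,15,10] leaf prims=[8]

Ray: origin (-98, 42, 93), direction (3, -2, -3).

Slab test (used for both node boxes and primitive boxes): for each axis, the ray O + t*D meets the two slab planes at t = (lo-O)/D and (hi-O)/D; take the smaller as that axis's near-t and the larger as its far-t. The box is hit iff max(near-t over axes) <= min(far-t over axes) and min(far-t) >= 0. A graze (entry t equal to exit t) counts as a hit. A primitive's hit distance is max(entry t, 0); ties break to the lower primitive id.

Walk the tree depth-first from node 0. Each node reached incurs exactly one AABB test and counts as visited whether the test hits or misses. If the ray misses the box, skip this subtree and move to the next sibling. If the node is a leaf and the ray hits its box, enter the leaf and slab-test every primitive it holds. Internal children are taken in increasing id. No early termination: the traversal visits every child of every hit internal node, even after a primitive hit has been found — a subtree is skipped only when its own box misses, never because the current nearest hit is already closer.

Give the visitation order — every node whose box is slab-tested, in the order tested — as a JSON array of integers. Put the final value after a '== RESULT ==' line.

Walk:
N0 x:[80/3,115/3] y:[27/2,30] z:[74/3,109/3] -> hit [80/3,30], descend [1, 2, 5, 8]
  N1 x:[82/3,88/3] y:[27/2,30] z:[74/3,85/3] -> hit [82/3,85/3], descend [3, 6, 14]
    N3 x:[82/3,86/3] y:[28,30] z:[74/3,79/3] -> miss, prune
    N6 x:[83/3,29] y:[17,39/2] z:[77/3,83/3] -> miss, prune
    N14 x:[29,88/3] y:[27/2,16] z:[83/3,85/3] -> miss, prune
  N2 x:[88/3,104/3] y:[49/2,30] z:[88/3,95/3] -> hit [88/3,30], descend [4, 12]
    N4 x:[98/3,104/3] y:[49/2,51/2] z:[31,95/3] -> miss, prune
    N12 x:[88/3,91/3] y:[29,30] z:[88/3,94/3] -> hit [88/3,30] leaf, test {P1@t=88/3}
  N5 x:[80/3,89/3] y:[35/2,45/2] z:[30,109/3] -> miss, prune
  N8 x:[86/3,115/3] y:[14,22] z:[92/3,106/3] -> miss, prune

10 AABB tests over nodes [0, 1, 3, 6, 14, 2, 4, 12, 5, 8]; 1 leaf entered; closest P1.

== RESULT ==
[0, 1, 3, 6, 14, 2, 4, 12, 5, 8]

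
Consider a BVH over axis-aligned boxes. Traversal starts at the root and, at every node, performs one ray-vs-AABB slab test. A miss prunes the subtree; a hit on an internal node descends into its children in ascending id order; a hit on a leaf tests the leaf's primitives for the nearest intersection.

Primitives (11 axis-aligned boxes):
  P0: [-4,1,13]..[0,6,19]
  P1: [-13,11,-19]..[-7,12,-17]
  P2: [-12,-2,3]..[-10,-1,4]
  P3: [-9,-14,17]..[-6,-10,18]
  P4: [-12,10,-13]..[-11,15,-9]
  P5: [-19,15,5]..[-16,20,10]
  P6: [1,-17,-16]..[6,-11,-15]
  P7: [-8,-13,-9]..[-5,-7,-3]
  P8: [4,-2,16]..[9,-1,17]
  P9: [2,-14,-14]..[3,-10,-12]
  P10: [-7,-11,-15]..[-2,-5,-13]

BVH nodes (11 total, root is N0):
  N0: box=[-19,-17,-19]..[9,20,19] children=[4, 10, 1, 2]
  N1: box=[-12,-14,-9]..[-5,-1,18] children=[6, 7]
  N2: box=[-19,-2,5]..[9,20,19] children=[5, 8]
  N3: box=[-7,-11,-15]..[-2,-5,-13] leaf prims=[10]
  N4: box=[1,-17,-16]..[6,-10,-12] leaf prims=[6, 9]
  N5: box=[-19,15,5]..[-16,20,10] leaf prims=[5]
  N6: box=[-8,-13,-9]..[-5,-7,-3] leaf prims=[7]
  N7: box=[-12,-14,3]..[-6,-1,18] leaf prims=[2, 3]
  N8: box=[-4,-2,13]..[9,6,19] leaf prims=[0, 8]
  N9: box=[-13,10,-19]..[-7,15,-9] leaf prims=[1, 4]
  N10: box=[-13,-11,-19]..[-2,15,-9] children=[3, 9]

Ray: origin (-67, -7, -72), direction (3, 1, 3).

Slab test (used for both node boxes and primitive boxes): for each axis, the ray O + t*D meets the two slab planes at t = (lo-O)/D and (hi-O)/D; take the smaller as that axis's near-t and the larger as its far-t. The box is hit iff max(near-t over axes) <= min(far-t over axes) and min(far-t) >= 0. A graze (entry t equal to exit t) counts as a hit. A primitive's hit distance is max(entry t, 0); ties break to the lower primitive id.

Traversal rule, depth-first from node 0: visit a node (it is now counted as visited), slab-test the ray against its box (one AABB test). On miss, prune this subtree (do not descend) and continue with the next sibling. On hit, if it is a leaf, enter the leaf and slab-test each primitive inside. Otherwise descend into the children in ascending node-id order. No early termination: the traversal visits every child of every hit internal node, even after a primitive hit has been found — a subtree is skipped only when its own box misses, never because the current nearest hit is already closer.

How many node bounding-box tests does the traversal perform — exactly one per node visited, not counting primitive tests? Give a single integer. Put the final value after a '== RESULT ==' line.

Walk:
N0 x:[16,76/3] y:[-10,27] z:[53/3,91/3] -> hit [53/3,76/3], descend [1, 2, 4, 10]
  N1 x:[55/3,62/3] y:[-7,6] z:[21,30] -> miss, prune
  N2 x:[16,76/3] y:[5,27] z:[77/3,91/3] -> miss, prune
  N4 x:[68/3,73/3] y:[-10,-3] z:[56/3,20] -> miss, prune
  N10 x:[18,65/3] y:[-4,22] z:[53/3,21] -> hit [18,21], descend [3, 9]
    N3 x:[20,65/3] y:[-4,2] z:[19,59/3] -> miss, prune
    N9 x:[18,20] y:[17,22] z:[53/3,21] -> hit [18,20] leaf, test {P1@t=18, P4(miss)}

order=[0, 1, 2, 4, 10, 3, 9]  |boxes|=7  |leaves|=1  hit=P1

== RESULT ==
7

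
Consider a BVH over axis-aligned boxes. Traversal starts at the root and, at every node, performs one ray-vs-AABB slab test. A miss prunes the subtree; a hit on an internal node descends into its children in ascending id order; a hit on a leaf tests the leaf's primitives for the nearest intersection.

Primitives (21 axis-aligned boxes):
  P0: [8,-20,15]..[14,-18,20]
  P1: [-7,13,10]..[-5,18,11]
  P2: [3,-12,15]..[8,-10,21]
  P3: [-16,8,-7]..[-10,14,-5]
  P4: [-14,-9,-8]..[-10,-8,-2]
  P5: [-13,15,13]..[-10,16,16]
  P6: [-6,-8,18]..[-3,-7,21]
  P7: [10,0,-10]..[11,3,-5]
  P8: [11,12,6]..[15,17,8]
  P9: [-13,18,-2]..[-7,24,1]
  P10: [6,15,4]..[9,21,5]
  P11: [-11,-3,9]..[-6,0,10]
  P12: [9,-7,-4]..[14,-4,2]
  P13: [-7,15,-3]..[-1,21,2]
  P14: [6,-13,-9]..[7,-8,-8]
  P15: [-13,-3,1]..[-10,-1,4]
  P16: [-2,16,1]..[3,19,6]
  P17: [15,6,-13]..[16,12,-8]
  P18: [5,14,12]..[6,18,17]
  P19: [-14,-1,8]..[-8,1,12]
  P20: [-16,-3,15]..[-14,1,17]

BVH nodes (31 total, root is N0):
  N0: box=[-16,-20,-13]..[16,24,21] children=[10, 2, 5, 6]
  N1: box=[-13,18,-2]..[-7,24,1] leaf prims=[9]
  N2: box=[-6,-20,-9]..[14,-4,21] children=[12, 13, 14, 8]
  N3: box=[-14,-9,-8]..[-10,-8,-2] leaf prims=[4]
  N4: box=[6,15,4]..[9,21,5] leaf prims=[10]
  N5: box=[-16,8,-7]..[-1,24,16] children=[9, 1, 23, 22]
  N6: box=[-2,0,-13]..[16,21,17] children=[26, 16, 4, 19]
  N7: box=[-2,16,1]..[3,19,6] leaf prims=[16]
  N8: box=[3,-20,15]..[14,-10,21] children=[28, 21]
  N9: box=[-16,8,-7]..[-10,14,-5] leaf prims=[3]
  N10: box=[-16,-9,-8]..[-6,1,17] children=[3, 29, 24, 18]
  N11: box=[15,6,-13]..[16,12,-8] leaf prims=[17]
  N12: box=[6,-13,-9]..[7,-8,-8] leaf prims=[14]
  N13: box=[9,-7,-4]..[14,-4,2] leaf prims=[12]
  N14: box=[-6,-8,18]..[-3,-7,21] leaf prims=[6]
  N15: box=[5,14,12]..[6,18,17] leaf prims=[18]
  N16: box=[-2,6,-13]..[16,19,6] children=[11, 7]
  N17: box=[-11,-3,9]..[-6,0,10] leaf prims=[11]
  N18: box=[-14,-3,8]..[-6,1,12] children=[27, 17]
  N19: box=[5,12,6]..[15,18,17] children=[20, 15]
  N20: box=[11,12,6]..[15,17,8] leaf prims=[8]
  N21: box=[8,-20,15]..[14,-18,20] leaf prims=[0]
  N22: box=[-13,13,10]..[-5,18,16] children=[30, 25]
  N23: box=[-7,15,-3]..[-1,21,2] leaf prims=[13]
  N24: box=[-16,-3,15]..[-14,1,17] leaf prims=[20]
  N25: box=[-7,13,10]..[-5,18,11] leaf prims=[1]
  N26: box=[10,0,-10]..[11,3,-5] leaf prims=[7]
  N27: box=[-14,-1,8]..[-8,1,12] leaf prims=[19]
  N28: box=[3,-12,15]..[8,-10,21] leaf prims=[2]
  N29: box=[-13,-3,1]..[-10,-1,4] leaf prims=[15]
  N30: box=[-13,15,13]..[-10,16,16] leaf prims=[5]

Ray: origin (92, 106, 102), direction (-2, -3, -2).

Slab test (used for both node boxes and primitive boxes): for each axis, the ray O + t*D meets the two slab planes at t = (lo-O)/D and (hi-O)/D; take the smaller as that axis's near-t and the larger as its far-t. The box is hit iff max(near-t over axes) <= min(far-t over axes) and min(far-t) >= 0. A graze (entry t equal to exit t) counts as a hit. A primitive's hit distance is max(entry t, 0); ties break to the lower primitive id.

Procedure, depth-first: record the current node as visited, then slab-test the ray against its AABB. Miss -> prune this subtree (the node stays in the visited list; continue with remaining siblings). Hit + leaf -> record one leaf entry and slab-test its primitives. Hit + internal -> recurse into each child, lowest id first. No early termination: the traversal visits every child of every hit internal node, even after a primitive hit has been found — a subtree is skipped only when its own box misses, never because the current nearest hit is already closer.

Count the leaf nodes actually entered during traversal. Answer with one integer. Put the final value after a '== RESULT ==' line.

Traverse from the root:
N0 x:[38,54] y:[82/3,42] z:[81/2,115/2] -> hit [81/2,42], descend [2, 5, 6, 10]
  N2 x:[39,49] y:[110/3,42] z:[81/2,111/2] -> hit [81/2,42], descend [8, 12, 13, 14]
    N8 x:[39,89/2] y:[116/3,42] z:[81/2,87/2] -> hit [81/2,42], descend [21, 28]
      N21 x:[39,42] y:[124/3,42] z:[41,87/2] -> hit [124/3,42] leaf, test {P0@t=124/3}
      N28 x:[42,89/2] y:[116/3,118/3] z:[81/2,87/2] -> miss, prune
    N12 x:[85/2,43] y:[38,119/3] z:[55,111/2] -> miss, prune
    N13 x:[39,83/2] y:[110/3,113/3] z:[50,53] -> miss, prune
    N14 x:[95/2,49] y:[113/3,38] z:[81/2,42] -> miss, prune
  N5 x:[93/2,54] y:[82/3,98/3] z:[43,109/2] -> miss, prune
  N6 x:[38,47] y:[85/3,106/3] z:[85/2,115/2] -> miss, prune
  N10 x:[49,54] y:[35,115/3] z:[85/2,55] -> miss, prune

Summary -> nodes [0, 2, 8, 21, 28, 12, 13, 14, 5, 6, 10]; box-tests=11; leaf-entries=1; first=P0

== RESULT ==
1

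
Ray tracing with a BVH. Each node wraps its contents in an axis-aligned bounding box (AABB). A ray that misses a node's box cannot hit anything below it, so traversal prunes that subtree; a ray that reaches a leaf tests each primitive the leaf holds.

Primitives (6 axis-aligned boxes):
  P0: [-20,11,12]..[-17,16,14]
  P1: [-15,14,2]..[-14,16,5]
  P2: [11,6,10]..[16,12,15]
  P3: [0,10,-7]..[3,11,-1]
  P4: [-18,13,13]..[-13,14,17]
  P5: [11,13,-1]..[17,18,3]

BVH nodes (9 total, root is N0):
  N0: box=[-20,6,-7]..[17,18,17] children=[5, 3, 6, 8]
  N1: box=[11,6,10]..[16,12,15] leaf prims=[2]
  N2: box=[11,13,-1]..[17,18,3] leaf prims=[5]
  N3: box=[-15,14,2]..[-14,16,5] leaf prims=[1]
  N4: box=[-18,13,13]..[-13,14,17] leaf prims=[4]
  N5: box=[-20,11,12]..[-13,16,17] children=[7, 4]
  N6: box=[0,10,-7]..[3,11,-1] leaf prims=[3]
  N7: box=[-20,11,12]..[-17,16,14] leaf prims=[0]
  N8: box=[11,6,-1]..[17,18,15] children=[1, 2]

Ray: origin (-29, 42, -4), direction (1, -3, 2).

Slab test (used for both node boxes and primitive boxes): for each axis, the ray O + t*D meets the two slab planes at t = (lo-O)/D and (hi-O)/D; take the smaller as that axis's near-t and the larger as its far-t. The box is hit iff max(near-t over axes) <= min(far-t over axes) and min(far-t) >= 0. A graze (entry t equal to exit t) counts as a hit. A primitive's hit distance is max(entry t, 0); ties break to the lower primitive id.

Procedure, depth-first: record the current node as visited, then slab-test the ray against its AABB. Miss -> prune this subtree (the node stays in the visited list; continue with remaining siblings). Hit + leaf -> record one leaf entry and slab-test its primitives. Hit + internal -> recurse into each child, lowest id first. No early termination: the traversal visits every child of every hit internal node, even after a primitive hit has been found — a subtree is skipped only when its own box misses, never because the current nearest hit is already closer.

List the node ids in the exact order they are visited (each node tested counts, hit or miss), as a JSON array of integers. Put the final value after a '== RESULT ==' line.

Trace the traversal:
N0 x:[9,46] y:[8,12] z:[-3/2,21/2] -> hit [9,21/2], descend [3, 5, 6, 8]
  N3 x:[14,15] y:[26/3,28/3] z:[3,9/2] -> miss, prune
  N5 x:[9,16] y:[26/3,31/3] z:[8,21/2] -> hit [9,31/3], descend [4, 7]
    N4 x:[11,16] y:[28/3,29/3] z:[17/2,21/2] -> miss, prune
    N7 x:[9,12] y:[26/3,31/3] z:[8,9] -> hit [9,9] leaf, test {P0@t=9}
  N6 x:[29,32] y:[31/3,32/3] z:[-3/2,3/2] -> miss, prune
  N8 x:[40,46] y:[8,12] z:[3/2,19/2] -> miss, prune

Visited [0, 3, 5, 4, 7, 6, 8]. Tests: 7 box, 1 leaf. Nearest: P0.

== RESULT ==
[0, 3, 5, 4, 7, 6, 8]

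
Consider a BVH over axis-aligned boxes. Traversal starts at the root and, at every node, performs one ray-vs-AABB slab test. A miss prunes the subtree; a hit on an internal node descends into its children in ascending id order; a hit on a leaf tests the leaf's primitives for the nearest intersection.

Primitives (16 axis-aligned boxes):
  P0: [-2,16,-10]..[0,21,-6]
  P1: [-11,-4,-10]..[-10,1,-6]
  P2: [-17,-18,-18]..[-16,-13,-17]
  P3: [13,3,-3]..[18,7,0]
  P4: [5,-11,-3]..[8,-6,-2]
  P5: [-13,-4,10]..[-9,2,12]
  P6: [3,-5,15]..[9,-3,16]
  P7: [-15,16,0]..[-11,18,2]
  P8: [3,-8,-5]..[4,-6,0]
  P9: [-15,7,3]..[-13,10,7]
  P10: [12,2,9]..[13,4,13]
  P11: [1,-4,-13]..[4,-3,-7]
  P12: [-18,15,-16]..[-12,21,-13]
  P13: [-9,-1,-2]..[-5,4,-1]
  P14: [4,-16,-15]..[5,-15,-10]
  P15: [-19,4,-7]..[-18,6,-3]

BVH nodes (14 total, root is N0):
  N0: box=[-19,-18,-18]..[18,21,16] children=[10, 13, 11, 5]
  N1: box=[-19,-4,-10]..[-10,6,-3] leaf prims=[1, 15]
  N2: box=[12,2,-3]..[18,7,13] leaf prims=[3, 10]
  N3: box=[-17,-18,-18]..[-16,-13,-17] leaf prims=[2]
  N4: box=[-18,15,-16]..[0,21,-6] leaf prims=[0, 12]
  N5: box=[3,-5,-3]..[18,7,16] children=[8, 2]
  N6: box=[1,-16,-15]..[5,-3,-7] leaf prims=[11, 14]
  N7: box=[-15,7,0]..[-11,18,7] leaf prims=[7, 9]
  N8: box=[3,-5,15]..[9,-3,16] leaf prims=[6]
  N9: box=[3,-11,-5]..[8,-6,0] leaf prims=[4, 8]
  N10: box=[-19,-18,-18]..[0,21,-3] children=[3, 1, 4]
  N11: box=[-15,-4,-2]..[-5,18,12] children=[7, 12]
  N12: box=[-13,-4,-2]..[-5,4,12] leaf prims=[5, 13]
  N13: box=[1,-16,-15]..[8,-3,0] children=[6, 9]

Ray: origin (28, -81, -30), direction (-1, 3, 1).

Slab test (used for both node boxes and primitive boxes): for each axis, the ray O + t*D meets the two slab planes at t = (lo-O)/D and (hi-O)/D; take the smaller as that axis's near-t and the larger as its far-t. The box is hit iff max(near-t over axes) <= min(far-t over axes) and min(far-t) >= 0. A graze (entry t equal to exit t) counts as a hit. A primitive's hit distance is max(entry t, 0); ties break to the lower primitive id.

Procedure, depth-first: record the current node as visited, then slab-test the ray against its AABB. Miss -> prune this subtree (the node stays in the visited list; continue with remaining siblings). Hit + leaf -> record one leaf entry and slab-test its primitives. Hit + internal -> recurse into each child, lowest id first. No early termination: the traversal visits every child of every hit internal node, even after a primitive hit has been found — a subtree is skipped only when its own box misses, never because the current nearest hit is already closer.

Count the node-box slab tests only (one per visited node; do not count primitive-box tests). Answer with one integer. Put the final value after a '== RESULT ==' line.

Trace the traversal:
N0 x:[10,47] y:[21,34] z:[12,46] -> hit [21,34], descend [5, 10, 11, 13]
  N5 x:[10,25] y:[76/3,88/3] z:[27,46] -> miss, prune
  N10 x:[28,47] y:[21,34] z:[12,27] -> miss, prune
  N11 x:[33,43] y:[77/3,33] z:[28,42] -> hit [33,33], descend [7, 12]
    N7 x:[39,43] y:[88/3,33] z:[30,37] -> miss, prune
    N12 x:[33,41] y:[77/3,85/3] z:[28,42] -> miss, prune
  N13 x:[20,27] y:[65/3,26] z:[15,30] -> hit [65/3,26], descend [6, 9]
    N6 x:[23,27] y:[65/3,26] z:[15,23] -> hit [23,23] leaf, test {P11(miss), P14(miss)}
    N9 x:[20,25] y:[70/3,25] z:[25,30] -> hit [25,25] leaf, test {P4(miss), P8@t=25}

Visited [0, 5, 10, 11, 7, 12, 13, 6, 9]. Tests: 9 box, 2 leaf. Nearest: P8.

== RESULT ==
9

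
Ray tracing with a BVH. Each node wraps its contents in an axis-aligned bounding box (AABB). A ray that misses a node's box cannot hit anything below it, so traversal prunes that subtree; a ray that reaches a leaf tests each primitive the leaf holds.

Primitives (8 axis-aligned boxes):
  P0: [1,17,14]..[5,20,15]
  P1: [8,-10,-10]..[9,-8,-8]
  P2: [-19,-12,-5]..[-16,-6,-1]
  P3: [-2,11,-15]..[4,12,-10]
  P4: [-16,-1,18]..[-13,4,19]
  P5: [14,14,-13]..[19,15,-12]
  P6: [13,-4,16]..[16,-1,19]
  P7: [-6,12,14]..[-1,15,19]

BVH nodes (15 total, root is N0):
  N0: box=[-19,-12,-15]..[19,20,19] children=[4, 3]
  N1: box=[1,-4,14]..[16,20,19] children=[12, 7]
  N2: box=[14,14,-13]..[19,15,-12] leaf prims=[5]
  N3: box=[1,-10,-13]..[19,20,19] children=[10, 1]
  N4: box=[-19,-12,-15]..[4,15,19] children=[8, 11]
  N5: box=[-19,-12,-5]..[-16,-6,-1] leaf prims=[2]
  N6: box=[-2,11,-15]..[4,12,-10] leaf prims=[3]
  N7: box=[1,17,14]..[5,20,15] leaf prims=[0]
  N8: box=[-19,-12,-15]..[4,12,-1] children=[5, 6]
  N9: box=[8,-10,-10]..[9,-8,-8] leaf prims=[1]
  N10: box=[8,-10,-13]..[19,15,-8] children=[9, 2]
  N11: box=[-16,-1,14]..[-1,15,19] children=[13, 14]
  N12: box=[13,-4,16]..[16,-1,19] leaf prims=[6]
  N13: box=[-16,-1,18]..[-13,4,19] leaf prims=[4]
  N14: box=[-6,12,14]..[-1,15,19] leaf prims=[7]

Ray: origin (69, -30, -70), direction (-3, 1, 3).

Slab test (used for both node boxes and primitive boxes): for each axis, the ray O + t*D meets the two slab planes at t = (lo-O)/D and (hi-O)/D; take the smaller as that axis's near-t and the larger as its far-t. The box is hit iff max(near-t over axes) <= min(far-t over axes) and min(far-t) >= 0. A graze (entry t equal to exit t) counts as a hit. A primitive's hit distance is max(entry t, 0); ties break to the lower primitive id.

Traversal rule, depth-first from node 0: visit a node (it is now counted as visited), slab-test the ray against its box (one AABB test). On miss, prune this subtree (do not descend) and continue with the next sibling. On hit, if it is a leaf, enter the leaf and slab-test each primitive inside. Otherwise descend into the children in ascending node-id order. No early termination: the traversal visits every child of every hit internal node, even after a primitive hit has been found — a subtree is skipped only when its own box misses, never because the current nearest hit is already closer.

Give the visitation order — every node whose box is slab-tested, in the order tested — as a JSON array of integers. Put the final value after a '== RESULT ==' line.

Trace the traversal:
N0 x:[50/3,88/3] y:[18,50] z:[55/3,89/3] -> hit [55/3,88/3], descend [3, 4]
  N3 x:[50/3,68/3] y:[20,50] z:[19,89/3] -> hit [20,68/3], descend [1, 10]
    N1 x:[53/3,68/3] y:[26,50] z:[28,89/3] -> miss, prune
    N10 x:[50/3,61/3] y:[20,45] z:[19,62/3] -> hit [20,61/3], descend [2, 9]
      N2 x:[50/3,55/3] y:[44,45] z:[19,58/3] -> miss, prune
      N9 x:[20,61/3] y:[20,22] z:[20,62/3] -> hit [20,61/3] leaf, test {P1@t=20}
  N4 x:[65/3,88/3] y:[18,45] z:[55/3,89/3] -> hit [65/3,88/3], descend [8, 11]
    N8 x:[65/3,88/3] y:[18,42] z:[55/3,23] -> hit [65/3,23], descend [5, 6]
      N5 x:[85/3,88/3] y:[18,24] z:[65/3,23] -> miss, prune
      N6 x:[65/3,71/3] y:[41,42] z:[55/3,20] -> miss, prune
    N11 x:[70/3,85/3] y:[29,45] z:[28,89/3] -> miss, prune

Summary -> nodes [0, 3, 1, 10, 2, 9, 4, 8, 5, 6, 11]; box-tests=11; leaf-entries=1; first=P1

== RESULT ==
[0, 3, 1, 10, 2, 9, 4, 8, 5, 6, 11]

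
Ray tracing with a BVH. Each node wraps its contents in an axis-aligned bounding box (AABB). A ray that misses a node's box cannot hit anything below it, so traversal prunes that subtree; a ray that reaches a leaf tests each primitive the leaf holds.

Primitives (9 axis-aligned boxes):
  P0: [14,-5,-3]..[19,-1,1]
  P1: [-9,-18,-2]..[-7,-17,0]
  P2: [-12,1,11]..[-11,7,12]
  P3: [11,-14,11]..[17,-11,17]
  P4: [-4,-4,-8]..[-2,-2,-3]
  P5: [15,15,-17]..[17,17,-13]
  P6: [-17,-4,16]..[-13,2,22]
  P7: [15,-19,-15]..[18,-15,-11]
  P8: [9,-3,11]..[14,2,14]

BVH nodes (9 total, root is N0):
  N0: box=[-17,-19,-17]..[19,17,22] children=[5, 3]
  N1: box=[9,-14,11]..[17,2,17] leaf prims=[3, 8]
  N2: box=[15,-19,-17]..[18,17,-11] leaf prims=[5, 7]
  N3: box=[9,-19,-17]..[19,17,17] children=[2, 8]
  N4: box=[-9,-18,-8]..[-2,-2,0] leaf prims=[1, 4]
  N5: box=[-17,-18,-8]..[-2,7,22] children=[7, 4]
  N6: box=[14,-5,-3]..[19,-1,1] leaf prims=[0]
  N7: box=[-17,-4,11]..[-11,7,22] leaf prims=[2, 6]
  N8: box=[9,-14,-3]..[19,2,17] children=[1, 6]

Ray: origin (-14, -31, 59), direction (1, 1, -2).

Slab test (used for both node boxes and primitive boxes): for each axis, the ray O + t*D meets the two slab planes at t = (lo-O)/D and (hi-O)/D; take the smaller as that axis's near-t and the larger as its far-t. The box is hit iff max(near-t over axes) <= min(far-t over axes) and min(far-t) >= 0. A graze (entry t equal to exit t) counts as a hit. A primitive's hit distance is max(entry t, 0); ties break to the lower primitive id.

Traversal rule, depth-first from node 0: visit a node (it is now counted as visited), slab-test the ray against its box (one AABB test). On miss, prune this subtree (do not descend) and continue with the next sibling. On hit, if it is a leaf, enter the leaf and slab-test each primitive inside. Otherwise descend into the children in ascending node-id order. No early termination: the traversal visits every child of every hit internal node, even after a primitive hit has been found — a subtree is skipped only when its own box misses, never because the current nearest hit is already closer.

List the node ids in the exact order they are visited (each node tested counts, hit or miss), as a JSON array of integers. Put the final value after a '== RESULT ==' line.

Trace the traversal:
N0 x:[-3,33] y:[12,48] z:[37/2,38] -> hit [37/2,33], descend [3, 5]
  N3 x:[23,33] y:[12,48] z:[21,38] -> hit [23,33], descend [2, 8]
    N2 x:[29,32] y:[12,48] z:[35,38] -> miss, prune
    N8 x:[23,33] y:[17,33] z:[21,31] -> hit [23,31], descend [1, 6]
      N1 x:[23,31] y:[17,33] z:[21,24] -> hit [23,24] leaf, test {P3(miss), P8(miss)}
      N6 x:[28,33] y:[26,30] z:[29,31] -> hit [29,30] leaf, test {P0@t=29}
  N5 x:[-3,12] y:[13,38] z:[37/2,67/2] -> miss, prune

7 AABB tests over nodes [0, 3, 2, 8, 1, 6, 5]; 2 leaves entered; closest P0.

== RESULT ==
[0, 3, 2, 8, 1, 6, 5]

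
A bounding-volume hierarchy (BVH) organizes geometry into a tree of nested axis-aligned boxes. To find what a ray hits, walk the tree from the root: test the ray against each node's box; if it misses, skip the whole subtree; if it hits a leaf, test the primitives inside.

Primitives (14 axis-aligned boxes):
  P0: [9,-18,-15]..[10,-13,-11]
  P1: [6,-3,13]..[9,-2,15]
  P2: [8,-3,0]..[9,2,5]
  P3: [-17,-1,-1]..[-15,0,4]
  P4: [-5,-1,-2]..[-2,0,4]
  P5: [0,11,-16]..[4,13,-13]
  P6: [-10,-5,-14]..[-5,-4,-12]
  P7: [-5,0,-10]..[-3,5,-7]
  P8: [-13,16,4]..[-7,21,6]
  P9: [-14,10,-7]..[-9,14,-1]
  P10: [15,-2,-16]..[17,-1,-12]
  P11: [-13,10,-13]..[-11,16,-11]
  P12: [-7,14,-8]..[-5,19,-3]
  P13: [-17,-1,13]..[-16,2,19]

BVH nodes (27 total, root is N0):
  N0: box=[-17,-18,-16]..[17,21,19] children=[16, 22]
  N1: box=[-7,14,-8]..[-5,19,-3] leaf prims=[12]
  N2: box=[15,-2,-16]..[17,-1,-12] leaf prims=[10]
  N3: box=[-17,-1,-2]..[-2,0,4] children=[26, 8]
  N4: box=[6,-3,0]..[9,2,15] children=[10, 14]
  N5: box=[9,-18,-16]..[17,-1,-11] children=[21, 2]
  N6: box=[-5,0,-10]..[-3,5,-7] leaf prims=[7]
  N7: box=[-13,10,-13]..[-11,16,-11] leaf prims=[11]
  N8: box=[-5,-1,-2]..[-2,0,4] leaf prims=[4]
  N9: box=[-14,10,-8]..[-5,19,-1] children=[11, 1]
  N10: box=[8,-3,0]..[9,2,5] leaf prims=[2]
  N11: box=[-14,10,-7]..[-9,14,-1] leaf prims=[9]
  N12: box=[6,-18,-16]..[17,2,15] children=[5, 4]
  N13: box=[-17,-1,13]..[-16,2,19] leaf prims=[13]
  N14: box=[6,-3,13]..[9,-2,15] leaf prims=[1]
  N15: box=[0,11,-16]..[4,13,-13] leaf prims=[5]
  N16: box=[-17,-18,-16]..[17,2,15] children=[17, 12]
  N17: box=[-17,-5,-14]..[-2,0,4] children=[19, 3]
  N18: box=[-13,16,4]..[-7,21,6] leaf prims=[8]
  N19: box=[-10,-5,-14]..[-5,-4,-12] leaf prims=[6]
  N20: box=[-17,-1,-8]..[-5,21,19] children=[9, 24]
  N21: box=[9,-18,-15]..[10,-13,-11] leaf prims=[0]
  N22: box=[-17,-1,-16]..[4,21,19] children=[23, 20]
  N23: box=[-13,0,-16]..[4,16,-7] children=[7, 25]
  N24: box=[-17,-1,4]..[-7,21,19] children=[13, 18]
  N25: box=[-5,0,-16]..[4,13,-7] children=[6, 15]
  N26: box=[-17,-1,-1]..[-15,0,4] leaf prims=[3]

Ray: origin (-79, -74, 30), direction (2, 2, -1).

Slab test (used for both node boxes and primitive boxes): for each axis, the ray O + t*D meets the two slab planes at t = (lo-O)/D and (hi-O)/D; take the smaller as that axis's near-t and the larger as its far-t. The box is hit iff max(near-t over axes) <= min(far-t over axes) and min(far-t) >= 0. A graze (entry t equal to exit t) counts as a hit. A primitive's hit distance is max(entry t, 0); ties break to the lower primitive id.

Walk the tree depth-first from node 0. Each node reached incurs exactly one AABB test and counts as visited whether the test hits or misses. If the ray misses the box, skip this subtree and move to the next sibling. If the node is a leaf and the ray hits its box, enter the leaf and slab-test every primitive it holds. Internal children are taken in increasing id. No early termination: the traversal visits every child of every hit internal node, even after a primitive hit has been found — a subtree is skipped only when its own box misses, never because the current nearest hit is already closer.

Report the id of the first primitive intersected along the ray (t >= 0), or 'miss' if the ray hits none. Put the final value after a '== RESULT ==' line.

Trace the traversal:
N0 x:[31,48] y:[28,95/2] z:[11,46] -> hit [31,46], descend [16, 22]
  N16 x:[31,48] y:[28,38] z:[15,46] -> hit [31,38], descend [12, 17]
    N12 x:[85/2,48] y:[28,38] z:[15,46] -> miss, prune
    N17 x:[31,77/2] y:[69/2,37] z:[26,44] -> hit [69/2,37], descend [3, 19]
      N3 x:[31,77/2] y:[73/2,37] z:[26,32] -> miss, prune
      N19 x:[69/2,37] y:[69/2,35] z:[42,44] -> miss, prune
  N22 x:[31,83/2] y:[73/2,95/2] z:[11,46] -> hit [73/2,83/2], descend [20, 23]
    N20 x:[31,37] y:[73/2,95/2] z:[11,38] -> hit [73/2,37], descend [9, 24]
      N9 x:[65/2,37] y:[42,93/2] z:[31,38] -> miss, prune
      N24 x:[31,36] y:[73/2,95/2] z:[11,26] -> miss, prune
    N23 x:[33,83/2] y:[37,45] z:[37,46] -> hit [37,83/2], descend [7, 25]
      N7 x:[33,34] y:[42,45] z:[41,43] -> miss, prune
      N25 x:[37,83/2] y:[37,87/2] z:[37,46] -> hit [37,83/2], descend [6, 15]
        N6 x:[37,38] y:[37,79/2] z:[37,40] -> hit [37,38] leaf, test {P7@t=37}
        N15 x:[79/2,83/2] y:[85/2,87/2] z:[43,46] -> miss, prune

order=[0, 16, 12, 17, 3, 19, 22, 20, 9, 24, 23, 7, 25, 6, 15]  |boxes|=15  |leaves|=1  hit=P7

== RESULT ==
7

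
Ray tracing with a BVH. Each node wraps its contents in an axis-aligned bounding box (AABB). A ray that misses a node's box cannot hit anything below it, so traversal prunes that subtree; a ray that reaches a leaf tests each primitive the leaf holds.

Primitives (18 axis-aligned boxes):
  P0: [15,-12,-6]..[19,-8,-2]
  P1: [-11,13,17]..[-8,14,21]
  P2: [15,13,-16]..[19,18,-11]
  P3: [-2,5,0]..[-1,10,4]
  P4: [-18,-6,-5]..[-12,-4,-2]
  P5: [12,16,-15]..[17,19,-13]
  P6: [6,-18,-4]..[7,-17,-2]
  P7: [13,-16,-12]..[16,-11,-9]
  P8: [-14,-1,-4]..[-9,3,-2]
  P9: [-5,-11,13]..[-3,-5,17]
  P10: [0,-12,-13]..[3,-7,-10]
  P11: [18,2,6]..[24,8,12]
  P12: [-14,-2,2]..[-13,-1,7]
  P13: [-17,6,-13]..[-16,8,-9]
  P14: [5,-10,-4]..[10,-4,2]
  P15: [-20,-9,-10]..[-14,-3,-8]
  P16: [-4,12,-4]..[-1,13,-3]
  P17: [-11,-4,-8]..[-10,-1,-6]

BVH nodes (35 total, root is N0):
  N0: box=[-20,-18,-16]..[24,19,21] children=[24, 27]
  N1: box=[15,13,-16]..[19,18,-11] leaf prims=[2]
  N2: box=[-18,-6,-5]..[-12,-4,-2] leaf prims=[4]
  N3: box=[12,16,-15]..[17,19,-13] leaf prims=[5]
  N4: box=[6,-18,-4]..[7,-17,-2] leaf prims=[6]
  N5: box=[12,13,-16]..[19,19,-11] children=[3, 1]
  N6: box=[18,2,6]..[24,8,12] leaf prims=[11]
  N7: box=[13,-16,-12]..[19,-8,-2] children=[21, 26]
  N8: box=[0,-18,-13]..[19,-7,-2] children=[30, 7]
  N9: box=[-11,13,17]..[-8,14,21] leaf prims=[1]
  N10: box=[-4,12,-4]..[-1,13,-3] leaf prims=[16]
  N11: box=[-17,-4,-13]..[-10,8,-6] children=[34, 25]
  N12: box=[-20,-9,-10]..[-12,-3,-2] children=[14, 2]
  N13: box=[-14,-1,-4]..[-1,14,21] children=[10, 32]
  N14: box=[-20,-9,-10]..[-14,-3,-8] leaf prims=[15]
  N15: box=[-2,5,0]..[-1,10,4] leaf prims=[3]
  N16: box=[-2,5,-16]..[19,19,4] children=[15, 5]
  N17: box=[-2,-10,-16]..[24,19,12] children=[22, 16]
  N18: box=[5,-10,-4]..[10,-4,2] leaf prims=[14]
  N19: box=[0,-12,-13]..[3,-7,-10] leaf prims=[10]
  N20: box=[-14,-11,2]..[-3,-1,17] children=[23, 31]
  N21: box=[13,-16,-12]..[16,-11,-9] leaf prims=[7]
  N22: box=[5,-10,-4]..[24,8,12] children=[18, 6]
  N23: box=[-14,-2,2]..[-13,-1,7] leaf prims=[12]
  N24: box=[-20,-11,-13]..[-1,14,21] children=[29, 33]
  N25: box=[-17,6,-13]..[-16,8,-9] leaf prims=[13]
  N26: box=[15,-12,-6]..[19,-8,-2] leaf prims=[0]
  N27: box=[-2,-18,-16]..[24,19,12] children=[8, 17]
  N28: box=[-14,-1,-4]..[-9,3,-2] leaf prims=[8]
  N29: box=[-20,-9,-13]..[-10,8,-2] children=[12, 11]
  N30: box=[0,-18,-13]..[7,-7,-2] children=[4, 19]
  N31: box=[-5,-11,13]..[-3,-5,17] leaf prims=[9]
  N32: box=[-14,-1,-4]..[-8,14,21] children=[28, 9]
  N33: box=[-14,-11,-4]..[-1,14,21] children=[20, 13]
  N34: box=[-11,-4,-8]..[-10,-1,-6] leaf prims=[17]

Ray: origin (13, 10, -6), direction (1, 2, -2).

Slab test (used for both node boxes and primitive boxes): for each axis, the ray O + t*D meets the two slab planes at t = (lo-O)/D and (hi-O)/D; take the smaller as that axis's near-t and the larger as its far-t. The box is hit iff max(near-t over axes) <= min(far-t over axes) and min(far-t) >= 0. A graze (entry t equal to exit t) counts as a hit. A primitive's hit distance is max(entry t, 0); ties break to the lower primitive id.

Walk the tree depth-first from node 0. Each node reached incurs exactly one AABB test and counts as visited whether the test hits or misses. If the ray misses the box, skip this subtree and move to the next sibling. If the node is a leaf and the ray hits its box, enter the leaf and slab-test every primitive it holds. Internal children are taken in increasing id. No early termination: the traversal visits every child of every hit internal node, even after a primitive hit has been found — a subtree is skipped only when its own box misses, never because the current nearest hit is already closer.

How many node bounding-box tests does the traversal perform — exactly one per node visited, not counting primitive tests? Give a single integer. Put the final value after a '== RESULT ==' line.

Trace the traversal:
N0 x:[-33,11] y:[-14,9/2] z:[-27/2,5] -> hit [-27/2,9/2], descend [24, 27]
  N24 x:[-33,-14] y:[-21/2,2] z:[-27/2,7/2] -> miss, prune
  N27 x:[-15,11] y:[-14,9/2] z:[-9,5] -> hit [-9,9/2], descend [8, 17]
    N8 x:[-13,6] y:[-14,-17/2] z:[-2,7/2] -> miss, prune
    N17 x:[-15,11] y:[-10,9/2] z:[-9,5] -> hit [-9,9/2], descend [16, 22]
      N16 x:[-15,6] y:[-5/2,9/2] z:[-5,5] -> hit [-5/2,9/2], descend [5, 15]
        N5 x:[-1,6] y:[3/2,9/2] z:[5/2,5] -> hit [5/2,9/2], descend [1, 3]
          N1 x:[2,6] y:[3/2,4] z:[5/2,5] -> hit [5/2,4] leaf, test {P2@t=5/2}
          N3 x:[-1,4] y:[3,9/2] z:[7/2,9/2] -> hit [7/2,4] leaf, test {P5@t=7/2}
        N15 x:[-15,-14] y:[-5/2,0] z:[-5,-3] -> miss, prune
      N22 x:[-8,11] y:[-10,-1] z:[-9,-1] -> miss, prune

Visited [0, 24, 27, 8, 17, 16, 5, 1, 3, 15, 22]. Tests: 11 box, 2 leaf. Nearest: P2.

== RESULT ==
11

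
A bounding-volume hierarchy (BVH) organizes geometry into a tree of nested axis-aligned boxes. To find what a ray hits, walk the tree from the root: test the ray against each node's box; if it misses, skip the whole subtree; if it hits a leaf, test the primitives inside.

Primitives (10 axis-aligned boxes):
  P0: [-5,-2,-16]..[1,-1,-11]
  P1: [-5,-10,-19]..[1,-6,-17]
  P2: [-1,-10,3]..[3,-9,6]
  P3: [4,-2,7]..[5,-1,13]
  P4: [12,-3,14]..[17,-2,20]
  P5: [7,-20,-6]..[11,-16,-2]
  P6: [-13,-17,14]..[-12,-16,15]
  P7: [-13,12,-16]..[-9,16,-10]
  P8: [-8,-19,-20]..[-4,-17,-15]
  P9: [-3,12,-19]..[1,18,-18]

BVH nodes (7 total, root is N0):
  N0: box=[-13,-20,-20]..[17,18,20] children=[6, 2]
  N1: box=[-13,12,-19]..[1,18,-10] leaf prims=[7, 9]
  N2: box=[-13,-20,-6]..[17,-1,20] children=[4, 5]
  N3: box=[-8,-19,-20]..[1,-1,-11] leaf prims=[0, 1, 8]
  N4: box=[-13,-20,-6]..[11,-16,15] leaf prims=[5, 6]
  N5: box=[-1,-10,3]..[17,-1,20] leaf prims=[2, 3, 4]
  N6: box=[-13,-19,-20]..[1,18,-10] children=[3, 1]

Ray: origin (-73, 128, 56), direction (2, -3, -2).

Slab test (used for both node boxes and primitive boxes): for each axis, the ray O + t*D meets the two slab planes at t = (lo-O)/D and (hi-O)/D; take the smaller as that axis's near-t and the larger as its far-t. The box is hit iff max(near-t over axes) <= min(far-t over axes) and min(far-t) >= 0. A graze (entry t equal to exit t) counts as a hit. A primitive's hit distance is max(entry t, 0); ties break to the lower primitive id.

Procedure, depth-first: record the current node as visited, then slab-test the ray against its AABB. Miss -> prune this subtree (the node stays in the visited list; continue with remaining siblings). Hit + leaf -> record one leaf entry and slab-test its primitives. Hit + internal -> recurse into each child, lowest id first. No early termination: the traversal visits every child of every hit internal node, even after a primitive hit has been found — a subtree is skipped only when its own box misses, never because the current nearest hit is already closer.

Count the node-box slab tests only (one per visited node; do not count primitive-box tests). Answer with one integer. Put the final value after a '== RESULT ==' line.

Trace the traversal:
N0 x:[30,45] y:[110/3,148/3] z:[18,38] -> hit [110/3,38], descend [2, 6]
  N2 x:[30,45] y:[43,148/3] z:[18,31] -> miss, prune
  N6 x:[30,37] y:[110/3,49] z:[33,38] -> hit [110/3,37], descend [1, 3]
    N1 x:[30,37] y:[110/3,116/3] z:[33,75/2] -> hit [110/3,37] leaf, test {P7(miss), P9@t=37}
    N3 x:[65/2,37] y:[43,49] z:[67/2,38] -> miss, prune

Visited [0, 2, 6, 1, 3]. Tests: 5 box, 1 leaf. Nearest: P9.

== RESULT ==
5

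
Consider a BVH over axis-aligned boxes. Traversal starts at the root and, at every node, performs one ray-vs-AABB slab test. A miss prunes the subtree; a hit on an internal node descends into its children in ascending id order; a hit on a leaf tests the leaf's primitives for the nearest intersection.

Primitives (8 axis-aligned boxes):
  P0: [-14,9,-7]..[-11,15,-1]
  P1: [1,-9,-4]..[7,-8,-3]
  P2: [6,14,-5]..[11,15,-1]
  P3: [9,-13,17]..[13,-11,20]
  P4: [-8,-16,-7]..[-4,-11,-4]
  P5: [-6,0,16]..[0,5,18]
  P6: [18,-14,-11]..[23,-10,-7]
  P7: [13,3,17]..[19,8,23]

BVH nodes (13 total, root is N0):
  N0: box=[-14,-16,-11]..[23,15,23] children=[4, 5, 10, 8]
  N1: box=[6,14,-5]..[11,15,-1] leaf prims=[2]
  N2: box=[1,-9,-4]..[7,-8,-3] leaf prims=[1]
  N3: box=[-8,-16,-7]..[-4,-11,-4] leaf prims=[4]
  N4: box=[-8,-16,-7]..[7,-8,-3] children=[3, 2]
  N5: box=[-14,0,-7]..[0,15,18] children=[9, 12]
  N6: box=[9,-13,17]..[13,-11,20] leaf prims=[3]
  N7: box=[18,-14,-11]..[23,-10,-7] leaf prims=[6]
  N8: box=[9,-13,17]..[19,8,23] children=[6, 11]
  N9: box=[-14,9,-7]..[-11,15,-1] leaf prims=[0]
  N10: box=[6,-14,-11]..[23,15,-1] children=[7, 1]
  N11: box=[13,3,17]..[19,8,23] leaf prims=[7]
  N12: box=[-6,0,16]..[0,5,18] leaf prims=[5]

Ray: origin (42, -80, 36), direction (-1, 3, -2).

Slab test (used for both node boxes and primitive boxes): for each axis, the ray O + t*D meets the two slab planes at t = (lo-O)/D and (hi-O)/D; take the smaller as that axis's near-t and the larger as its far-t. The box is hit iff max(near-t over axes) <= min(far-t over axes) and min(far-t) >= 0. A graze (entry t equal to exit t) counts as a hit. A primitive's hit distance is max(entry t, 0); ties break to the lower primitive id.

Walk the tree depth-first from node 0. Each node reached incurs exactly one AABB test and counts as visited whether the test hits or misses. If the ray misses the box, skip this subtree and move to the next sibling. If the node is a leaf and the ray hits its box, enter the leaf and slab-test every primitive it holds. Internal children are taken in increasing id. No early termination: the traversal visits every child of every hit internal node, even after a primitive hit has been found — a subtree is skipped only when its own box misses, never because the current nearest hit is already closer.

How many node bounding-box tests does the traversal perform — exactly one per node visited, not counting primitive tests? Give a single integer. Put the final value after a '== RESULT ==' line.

Walk:
N0 x:[19,56] y:[64/3,95/3] z:[13/2,47/2] -> hit [64/3,47/2], descend [4, 5, 8, 10]
  N4 x:[35,50] y:[64/3,24] z:[39/2,43/2] -> miss, prune
  N5 x:[42,56] y:[80/3,95/3] z:[9,43/2] -> miss, prune
  N8 x:[23,33] y:[67/3,88/3] z:[13/2,19/2] -> miss, prune
  N10 x:[19,36] y:[22,95/3] z:[37/2,47/2] -> hit [22,47/2], descend [1, 7]
    N1 x:[31,36] y:[94/3,95/3] z:[37/2,41/2] -> miss, prune
    N7 x:[19,24] y:[22,70/3] z:[43/2,47/2] -> hit [22,70/3] leaf, test {P6@t=22}

order=[0, 4, 5, 8, 10, 1, 7]  |boxes|=7  |leaves|=1  hit=P6

== RESULT ==
7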